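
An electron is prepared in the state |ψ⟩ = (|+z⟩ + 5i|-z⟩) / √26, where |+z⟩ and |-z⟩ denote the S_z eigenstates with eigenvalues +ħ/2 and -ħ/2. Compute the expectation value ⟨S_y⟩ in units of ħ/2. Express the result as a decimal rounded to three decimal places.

⟨σ_y⟩ = 2 Im(a* b)/(|a|²+|b|²) with a = 1, b = 5i.
a* b = 5i, so ⟨σ_y⟩ = 10/26.
⟨S_y⟩ = (ħ/2)·⟨σ_y⟩.

0.385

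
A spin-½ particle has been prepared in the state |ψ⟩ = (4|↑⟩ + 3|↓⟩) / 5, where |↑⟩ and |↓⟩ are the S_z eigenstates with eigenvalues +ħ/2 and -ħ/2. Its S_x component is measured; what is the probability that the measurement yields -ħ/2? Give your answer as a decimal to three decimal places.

0.020

|-x⟩ = (|↑⟩ - |↓⟩)/√2, so ⟨-x|ψ⟩ = (1) / (√2·5).
P = |1|² / 50 = 1/50.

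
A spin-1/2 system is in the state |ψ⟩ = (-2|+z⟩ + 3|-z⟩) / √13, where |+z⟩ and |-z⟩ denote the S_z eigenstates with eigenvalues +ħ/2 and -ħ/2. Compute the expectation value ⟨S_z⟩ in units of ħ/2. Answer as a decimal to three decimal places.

-0.385

⟨σ_z⟩ = |a|² - |b|² divided by |a|²+|b|², with a, b the |+z⟩, |-z⟩ amplitudes.
= (4 - 9)/13 = -5/13.
⟨S_z⟩ = (ħ/2)·⟨σ_z⟩.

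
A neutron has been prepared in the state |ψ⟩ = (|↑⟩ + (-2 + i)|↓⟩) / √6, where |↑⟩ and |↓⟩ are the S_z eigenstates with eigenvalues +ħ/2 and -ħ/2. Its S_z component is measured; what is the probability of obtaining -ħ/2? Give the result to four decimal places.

The -ħ/2 outcome corresponds to |↓⟩. Its amplitude in |ψ⟩ is (-2 + i)/√6.
P = |-2 + i|² / 6 = 5/6.

0.8333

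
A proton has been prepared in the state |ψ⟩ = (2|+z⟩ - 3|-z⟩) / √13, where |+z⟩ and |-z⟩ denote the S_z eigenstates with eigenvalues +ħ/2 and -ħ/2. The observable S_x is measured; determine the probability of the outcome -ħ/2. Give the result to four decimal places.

0.9615

|-x⟩ = (|+z⟩ - |-z⟩)/√2, so ⟨-x|ψ⟩ = (5) / (√2·√13).
P = |5|² / 26 = 25/26.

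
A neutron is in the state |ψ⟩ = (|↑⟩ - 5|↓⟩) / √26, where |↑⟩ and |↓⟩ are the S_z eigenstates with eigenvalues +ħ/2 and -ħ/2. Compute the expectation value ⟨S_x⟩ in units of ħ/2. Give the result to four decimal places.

⟨σ_x⟩ = 2 Re(a* b)/(|a|²+|b|²) with a = 1, b = -5.
a* b = -5, so ⟨σ_x⟩ = -10/26.
⟨S_x⟩ = (ħ/2)·⟨σ_x⟩.

-0.3846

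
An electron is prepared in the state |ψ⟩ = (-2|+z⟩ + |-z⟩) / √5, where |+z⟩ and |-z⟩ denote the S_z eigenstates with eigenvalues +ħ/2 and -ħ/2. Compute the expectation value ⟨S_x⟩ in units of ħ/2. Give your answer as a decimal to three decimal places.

-0.800

⟨σ_x⟩ = 2 Re(a* b)/(|a|²+|b|²) with a = -2, b = 1.
a* b = -2, so ⟨σ_x⟩ = -4/5.
⟨S_x⟩ = (ħ/2)·⟨σ_x⟩.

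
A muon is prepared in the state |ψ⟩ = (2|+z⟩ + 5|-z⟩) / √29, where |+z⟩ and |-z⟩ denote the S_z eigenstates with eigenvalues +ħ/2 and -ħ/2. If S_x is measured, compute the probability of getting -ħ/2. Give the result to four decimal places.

0.1552

|-x⟩ = (|+z⟩ - |-z⟩)/√2, so ⟨-x|ψ⟩ = (-3) / (√2·√29).
P = |-3|² / 58 = 9/58.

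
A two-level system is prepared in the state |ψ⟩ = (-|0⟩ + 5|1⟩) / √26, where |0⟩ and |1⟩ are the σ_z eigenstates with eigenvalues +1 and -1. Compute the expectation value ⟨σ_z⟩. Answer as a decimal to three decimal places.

⟨σ_z⟩ = |a|² - |b|² divided by |a|²+|b|², with a, b the |0⟩, |1⟩ amplitudes.
= (1 - 25)/26 = -24/26.

-0.923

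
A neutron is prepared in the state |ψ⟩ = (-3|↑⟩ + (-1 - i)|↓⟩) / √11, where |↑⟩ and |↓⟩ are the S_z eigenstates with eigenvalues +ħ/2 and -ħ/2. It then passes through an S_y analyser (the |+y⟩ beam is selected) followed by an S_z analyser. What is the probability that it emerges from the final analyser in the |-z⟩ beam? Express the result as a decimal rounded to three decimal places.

0.386

First analyser (S_y): P(|+y⟩) = |⟨+y|ψ⟩|² = 17/22.
After stage 1 the state is |+y⟩; P(|-z⟩) = |⟨-z|+y⟩|² = 1/2.
Joint probability = 17/22 × 1/2 = 0.386.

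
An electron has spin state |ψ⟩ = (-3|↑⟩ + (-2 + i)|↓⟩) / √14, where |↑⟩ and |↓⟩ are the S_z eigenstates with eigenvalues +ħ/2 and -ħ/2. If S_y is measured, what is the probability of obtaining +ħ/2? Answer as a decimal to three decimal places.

0.286

|+y⟩ = (|↑⟩ + i|↓⟩)/√2, so ⟨+y|ψ⟩ = (-2 + 2i) / (√2·√14).
P = |-2 + 2i|² / 28 = 8/28.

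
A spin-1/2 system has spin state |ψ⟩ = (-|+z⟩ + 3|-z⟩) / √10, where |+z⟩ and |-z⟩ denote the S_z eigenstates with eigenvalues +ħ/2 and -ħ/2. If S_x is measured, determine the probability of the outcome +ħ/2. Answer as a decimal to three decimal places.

0.200

|+x⟩ = (|+z⟩ + |-z⟩)/√2, so ⟨+x|ψ⟩ = (2) / (√2·√10).
P = |2|² / 20 = 4/20.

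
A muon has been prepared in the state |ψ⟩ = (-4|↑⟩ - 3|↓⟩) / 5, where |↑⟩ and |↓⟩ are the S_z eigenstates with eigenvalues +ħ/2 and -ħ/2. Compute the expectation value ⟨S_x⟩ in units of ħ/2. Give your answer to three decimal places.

0.960

⟨σ_x⟩ = 2 Re(a* b)/(|a|²+|b|²) with a = -4, b = -3.
a* b = 12, so ⟨σ_x⟩ = 24/25.
⟨S_x⟩ = (ħ/2)·⟨σ_x⟩.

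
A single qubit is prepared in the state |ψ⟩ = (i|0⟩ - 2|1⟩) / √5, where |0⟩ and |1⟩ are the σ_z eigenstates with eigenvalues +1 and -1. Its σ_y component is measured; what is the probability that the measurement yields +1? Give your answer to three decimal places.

|+y⟩ = (|0⟩ + i|1⟩)/√2, so ⟨+y|ψ⟩ = (3i) / (√2·√5).
P = |3i|² / 10 = 9/10.

0.900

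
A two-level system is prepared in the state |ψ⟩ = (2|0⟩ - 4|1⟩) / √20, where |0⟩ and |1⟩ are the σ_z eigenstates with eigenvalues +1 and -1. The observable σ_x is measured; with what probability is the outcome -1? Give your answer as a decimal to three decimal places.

|-x⟩ = (|0⟩ - |1⟩)/√2, so ⟨-x|ψ⟩ = (6) / (√2·√20).
P = |6|² / 40 = 36/40.

0.900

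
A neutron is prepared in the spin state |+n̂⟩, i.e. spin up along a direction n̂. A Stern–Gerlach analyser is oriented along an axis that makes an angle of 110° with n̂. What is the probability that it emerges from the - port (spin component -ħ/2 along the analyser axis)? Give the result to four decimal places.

0.6710

For spin-½, the probability of finding spin-up along an axis at angle θ to the initial spin direction is cos²(θ/2); spin-down is sin²(θ/2).
θ = 110°, so P = sin²(55°) ≈ 0.6710.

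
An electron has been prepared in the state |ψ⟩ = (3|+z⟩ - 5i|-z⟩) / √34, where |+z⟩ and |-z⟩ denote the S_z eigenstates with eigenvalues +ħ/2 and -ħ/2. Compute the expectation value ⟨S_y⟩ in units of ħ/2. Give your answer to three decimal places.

-0.882

⟨σ_y⟩ = 2 Im(a* b)/(|a|²+|b|²) with a = 3, b = -5i.
a* b = -15i, so ⟨σ_y⟩ = -30/34.
⟨S_y⟩ = (ħ/2)·⟨σ_y⟩.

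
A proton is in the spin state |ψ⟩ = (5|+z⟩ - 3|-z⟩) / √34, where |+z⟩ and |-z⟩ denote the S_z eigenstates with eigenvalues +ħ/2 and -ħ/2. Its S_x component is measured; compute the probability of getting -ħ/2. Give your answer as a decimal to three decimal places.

|-x⟩ = (|+z⟩ - |-z⟩)/√2, so ⟨-x|ψ⟩ = (8) / (√2·√34).
P = |8|² / 68 = 64/68.

0.941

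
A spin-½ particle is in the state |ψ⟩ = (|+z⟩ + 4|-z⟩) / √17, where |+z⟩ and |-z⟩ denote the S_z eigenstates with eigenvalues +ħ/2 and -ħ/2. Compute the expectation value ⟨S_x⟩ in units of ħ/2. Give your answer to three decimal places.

⟨σ_x⟩ = 2 Re(a* b)/(|a|²+|b|²) with a = 1, b = 4.
a* b = 4, so ⟨σ_x⟩ = 8/17.
⟨S_x⟩ = (ħ/2)·⟨σ_x⟩.

0.471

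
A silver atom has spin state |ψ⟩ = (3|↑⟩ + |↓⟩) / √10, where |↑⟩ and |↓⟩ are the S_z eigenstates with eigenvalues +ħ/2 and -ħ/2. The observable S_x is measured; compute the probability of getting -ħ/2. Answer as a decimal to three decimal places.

0.200

|-x⟩ = (|↑⟩ - |↓⟩)/√2, so ⟨-x|ψ⟩ = (2) / (√2·√10).
P = |2|² / 20 = 4/20.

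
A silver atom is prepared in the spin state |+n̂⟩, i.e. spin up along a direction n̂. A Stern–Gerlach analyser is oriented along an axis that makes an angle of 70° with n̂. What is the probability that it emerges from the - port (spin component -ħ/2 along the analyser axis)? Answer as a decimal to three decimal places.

For spin-½, the probability of finding spin-up along an axis at angle θ to the initial spin direction is cos²(θ/2); spin-down is sin²(θ/2).
θ = 70°, so P = sin²(35°) ≈ 0.329.

0.329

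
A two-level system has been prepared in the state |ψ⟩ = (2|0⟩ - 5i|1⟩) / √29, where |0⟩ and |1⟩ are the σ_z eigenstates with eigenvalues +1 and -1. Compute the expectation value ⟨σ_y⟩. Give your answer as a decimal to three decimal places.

⟨σ_y⟩ = 2 Im(a* b)/(|a|²+|b|²) with a = 2, b = -5i.
a* b = -10i, so ⟨σ_y⟩ = -20/29.

-0.690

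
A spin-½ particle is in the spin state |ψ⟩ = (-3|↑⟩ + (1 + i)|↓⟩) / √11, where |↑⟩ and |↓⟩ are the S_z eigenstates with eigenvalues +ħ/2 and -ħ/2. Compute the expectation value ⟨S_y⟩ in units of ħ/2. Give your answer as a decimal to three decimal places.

-0.545

⟨σ_y⟩ = 2 Im(a* b)/(|a|²+|b|²) with a = -3, b = (1 + i).
a* b = (-3 - 3i), so ⟨σ_y⟩ = -6/11.
⟨S_y⟩ = (ħ/2)·⟨σ_y⟩.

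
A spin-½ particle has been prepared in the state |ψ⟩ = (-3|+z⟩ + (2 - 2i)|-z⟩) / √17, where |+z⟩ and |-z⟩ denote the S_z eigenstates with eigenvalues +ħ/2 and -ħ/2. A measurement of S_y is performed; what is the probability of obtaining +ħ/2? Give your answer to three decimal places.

0.853

|+y⟩ = (|+z⟩ + i|-z⟩)/√2, so ⟨+y|ψ⟩ = (-5 - 2i) / (√2·√17).
P = |-5 - 2i|² / 34 = 29/34.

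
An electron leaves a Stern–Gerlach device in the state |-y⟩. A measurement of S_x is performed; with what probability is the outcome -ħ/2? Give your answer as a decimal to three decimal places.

0.500

In the S_z basis, |-y⟩ = (|+z⟩ - i|-z⟩)/√2 and |-x⟩ = (|+z⟩ - |-z⟩)/√2.
|⟨-x|-y⟩|² = 1/2.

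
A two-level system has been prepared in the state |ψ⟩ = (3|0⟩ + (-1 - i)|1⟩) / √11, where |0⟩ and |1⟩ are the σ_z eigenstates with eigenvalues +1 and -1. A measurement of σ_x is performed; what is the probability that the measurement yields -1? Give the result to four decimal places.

0.7727

|-x⟩ = (|0⟩ - |1⟩)/√2, so ⟨-x|ψ⟩ = (4 + i) / (√2·√11).
P = |4 + i|² / 22 = 17/22.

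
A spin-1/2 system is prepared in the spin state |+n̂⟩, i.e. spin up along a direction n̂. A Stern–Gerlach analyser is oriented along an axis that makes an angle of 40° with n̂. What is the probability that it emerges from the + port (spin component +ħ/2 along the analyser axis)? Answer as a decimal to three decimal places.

For spin-½, the probability of finding spin-up along an axis at angle θ to the initial spin direction is cos²(θ/2); spin-down is sin²(θ/2).
θ = 40°, so P = cos²(20°) ≈ 0.883.

0.883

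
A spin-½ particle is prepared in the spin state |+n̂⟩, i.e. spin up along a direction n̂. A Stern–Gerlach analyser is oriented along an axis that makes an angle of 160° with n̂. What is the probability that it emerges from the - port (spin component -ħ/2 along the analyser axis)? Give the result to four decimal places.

0.9698

For spin-½, the probability of finding spin-up along an axis at angle θ to the initial spin direction is cos²(θ/2); spin-down is sin²(θ/2).
θ = 160°, so P = sin²(80°) ≈ 0.9698.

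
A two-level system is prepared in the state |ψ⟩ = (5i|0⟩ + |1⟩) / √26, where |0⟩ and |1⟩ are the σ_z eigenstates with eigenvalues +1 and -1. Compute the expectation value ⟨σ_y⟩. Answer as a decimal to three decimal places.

-0.385

⟨σ_y⟩ = 2 Im(a* b)/(|a|²+|b|²) with a = 5i, b = 1.
a* b = -5i, so ⟨σ_y⟩ = -10/26.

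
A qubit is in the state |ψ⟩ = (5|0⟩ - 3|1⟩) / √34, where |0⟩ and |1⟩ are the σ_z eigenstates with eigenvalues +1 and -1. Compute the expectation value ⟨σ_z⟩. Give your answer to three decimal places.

⟨σ_z⟩ = |a|² - |b|² divided by |a|²+|b|², with a, b the |0⟩, |1⟩ amplitudes.
= (25 - 9)/34 = 16/34.

0.471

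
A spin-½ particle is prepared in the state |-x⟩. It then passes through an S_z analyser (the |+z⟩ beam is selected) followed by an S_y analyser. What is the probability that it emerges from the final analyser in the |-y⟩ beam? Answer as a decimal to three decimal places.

First analyser (S_z): from |-x⟩, P(|+z⟩) = 1/2.
After stage 1 the state is |+z⟩; P(|-y⟩) = |⟨-y|+z⟩|² = 1/2.
Joint probability = 1/2 × 1/2 = 0.250.

0.250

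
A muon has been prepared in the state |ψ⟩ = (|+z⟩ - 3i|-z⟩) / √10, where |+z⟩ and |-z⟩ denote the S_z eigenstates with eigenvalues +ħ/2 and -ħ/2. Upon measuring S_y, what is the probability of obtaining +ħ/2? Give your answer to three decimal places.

|+y⟩ = (|+z⟩ + i|-z⟩)/√2, so ⟨+y|ψ⟩ = (-2) / (√2·√10).
P = |-2|² / 20 = 4/20.

0.200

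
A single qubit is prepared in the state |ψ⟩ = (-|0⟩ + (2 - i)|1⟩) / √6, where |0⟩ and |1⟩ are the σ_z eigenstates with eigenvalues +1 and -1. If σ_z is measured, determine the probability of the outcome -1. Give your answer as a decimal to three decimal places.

The -1 outcome corresponds to |1⟩. Its amplitude in |ψ⟩ is (2 - i)/√6.
P = |2 - i|² / 6 = 5/6.

0.833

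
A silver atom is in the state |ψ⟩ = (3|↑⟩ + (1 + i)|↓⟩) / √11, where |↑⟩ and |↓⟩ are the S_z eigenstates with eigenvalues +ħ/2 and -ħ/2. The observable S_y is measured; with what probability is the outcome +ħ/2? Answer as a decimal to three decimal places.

0.773

|+y⟩ = (|↑⟩ + i|↓⟩)/√2, so ⟨+y|ψ⟩ = (4 - i) / (√2·√11).
P = |4 - i|² / 22 = 17/22.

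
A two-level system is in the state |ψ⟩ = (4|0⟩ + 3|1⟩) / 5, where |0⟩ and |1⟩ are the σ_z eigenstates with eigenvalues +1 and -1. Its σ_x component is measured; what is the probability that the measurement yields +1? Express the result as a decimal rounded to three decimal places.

0.980

|+x⟩ = (|0⟩ + |1⟩)/√2, so ⟨+x|ψ⟩ = (7) / (√2·5).
P = |7|² / 50 = 49/50.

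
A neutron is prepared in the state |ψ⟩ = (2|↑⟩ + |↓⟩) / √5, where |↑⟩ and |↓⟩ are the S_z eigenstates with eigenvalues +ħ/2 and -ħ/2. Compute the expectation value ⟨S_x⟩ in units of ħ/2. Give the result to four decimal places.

⟨σ_x⟩ = 2 Re(a* b)/(|a|²+|b|²) with a = 2, b = 1.
a* b = 2, so ⟨σ_x⟩ = 4/5.
⟨S_x⟩ = (ħ/2)·⟨σ_x⟩.

0.8000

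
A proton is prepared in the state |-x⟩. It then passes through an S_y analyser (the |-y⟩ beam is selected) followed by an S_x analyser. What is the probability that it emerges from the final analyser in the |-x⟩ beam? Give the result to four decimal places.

0.2500

First analyser (S_y): from |-x⟩, P(|-y⟩) = 1/2.
After stage 1 the state is |-y⟩; P(|-x⟩) = |⟨-x|-y⟩|² = 1/2.
Joint probability = 1/2 × 1/2 = 0.2500.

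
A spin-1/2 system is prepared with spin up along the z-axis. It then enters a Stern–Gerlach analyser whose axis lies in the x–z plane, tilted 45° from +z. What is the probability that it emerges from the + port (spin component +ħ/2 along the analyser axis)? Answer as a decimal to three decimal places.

0.854

For spin-½, the probability of finding spin-up along an axis at angle θ to the initial spin direction is cos²(θ/2); spin-down is sin²(θ/2).
θ = 45°, so P = cos²(22.5°) ≈ 0.854.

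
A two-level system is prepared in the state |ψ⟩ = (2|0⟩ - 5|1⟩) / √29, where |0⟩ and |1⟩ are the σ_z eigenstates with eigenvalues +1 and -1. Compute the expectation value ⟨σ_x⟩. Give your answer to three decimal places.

-0.690

⟨σ_x⟩ = 2 Re(a* b)/(|a|²+|b|²) with a = 2, b = -5.
a* b = -10, so ⟨σ_x⟩ = -20/29.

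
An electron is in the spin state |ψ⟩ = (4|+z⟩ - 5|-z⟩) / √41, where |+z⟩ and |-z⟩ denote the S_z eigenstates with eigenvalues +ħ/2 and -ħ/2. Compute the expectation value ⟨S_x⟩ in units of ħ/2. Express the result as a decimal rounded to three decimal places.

-0.976

⟨σ_x⟩ = 2 Re(a* b)/(|a|²+|b|²) with a = 4, b = -5.
a* b = -20, so ⟨σ_x⟩ = -40/41.
⟨S_x⟩ = (ħ/2)·⟨σ_x⟩.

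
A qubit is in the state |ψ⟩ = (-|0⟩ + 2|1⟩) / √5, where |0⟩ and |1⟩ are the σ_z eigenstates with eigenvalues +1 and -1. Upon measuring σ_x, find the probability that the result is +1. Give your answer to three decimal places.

0.100

|+x⟩ = (|0⟩ + |1⟩)/√2, so ⟨+x|ψ⟩ = (1) / (√2·√5).
P = |1|² / 10 = 1/10.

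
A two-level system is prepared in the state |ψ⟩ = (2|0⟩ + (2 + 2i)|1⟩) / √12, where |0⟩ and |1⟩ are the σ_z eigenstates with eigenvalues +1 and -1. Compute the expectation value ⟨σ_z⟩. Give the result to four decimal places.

⟨σ_z⟩ = |a|² - |b|² divided by |a|²+|b|², with a, b the |0⟩, |1⟩ amplitudes.
= (4 - 8)/12 = -4/12.

-0.3333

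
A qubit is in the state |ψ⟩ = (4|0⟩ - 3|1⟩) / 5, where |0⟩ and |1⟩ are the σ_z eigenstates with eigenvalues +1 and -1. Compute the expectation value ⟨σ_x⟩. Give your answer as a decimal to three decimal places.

⟨σ_x⟩ = 2 Re(a* b)/(|a|²+|b|²) with a = 4, b = -3.
a* b = -12, so ⟨σ_x⟩ = -24/25.

-0.960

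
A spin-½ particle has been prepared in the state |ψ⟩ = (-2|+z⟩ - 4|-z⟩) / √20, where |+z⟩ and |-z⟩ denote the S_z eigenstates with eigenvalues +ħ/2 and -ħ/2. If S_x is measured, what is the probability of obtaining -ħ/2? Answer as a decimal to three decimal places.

0.100

|-x⟩ = (|+z⟩ - |-z⟩)/√2, so ⟨-x|ψ⟩ = (2) / (√2·√20).
P = |2|² / 40 = 4/40.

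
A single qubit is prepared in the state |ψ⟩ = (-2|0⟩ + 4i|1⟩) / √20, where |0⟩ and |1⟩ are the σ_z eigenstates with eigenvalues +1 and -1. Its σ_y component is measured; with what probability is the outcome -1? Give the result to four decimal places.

|-y⟩ = (|0⟩ - i|1⟩)/√2, so ⟨-y|ψ⟩ = (-6) / (√2·√20).
P = |-6|² / 40 = 36/40.

0.9000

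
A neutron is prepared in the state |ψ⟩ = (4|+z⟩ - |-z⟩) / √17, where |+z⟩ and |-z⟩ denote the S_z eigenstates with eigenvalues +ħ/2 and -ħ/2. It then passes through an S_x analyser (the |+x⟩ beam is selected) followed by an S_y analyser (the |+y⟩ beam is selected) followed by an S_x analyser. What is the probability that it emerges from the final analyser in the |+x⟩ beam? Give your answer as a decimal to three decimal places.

First analyser (S_x): P(|+x⟩) = |⟨+x|ψ⟩|² = 9/34.
After stage 1 the state is |+x⟩; P(|+y⟩) = |⟨+y|+x⟩|² = 1/2.
After stage 2 the state is |+y⟩; P(|+x⟩) = |⟨+x|+y⟩|² = 1/2.
Joint probability = 9/34 × 1/2 × 1/2 = 0.066.

0.066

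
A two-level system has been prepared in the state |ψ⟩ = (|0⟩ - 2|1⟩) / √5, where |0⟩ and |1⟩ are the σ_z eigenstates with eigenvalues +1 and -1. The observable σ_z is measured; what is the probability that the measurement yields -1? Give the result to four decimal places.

0.8000

The -1 outcome corresponds to |1⟩. Its amplitude in |ψ⟩ is -2/√5.
P = |-2|² / 5 = 4/5.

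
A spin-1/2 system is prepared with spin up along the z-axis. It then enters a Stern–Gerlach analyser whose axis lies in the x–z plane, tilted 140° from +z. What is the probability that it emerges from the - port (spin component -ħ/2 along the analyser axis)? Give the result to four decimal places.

For spin-½, the probability of finding spin-up along an axis at angle θ to the initial spin direction is cos²(θ/2); spin-down is sin²(θ/2).
θ = 140°, so P = sin²(70°) ≈ 0.8830.

0.8830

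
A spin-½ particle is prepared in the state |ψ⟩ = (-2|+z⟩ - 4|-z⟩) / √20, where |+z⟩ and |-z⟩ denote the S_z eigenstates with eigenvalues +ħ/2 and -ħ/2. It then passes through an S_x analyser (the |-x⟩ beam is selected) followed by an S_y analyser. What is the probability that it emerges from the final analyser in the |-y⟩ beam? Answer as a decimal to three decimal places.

First analyser (S_x): P(|-x⟩) = |⟨-x|ψ⟩|² = 4/40.
After stage 1 the state is |-x⟩; P(|-y⟩) = |⟨-y|-x⟩|² = 1/2.
Joint probability = 4/40 × 1/2 = 0.050.

0.050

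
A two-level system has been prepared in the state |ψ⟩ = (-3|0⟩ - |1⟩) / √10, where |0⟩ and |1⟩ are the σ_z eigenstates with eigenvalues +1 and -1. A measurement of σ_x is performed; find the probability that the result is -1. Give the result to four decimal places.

|-x⟩ = (|0⟩ - |1⟩)/√2, so ⟨-x|ψ⟩ = (-2) / (√2·√10).
P = |-2|² / 20 = 4/20.

0.2000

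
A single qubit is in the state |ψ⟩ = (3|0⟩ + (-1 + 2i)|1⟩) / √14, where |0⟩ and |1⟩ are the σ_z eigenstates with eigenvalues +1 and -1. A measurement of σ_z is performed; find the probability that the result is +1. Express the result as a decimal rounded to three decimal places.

The +1 outcome corresponds to |0⟩. Its amplitude in |ψ⟩ is 3/√14.
P = |3|² / 14 = 9/14.

0.643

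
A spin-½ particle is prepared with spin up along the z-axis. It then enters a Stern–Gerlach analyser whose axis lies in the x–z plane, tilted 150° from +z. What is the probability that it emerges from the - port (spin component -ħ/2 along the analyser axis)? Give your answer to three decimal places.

For spin-½, the probability of finding spin-up along an axis at angle θ to the initial spin direction is cos²(θ/2); spin-down is sin²(θ/2).
θ = 150°, so P = sin²(75°) ≈ 0.933.

0.933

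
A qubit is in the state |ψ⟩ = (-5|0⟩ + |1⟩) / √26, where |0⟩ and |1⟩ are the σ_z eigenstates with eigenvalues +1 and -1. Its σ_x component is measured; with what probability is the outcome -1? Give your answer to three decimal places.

|-x⟩ = (|0⟩ - |1⟩)/√2, so ⟨-x|ψ⟩ = (-6) / (√2·√26).
P = |-6|² / 52 = 36/52.

0.692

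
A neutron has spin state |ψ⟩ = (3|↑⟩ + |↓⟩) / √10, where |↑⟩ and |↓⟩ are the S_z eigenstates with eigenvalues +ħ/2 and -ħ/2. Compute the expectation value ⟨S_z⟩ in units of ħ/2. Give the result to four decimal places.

0.8000

⟨σ_z⟩ = |a|² - |b|² divided by |a|²+|b|², with a, b the |↑⟩, |↓⟩ amplitudes.
= (9 - 1)/10 = 8/10.
⟨S_z⟩ = (ħ/2)·⟨σ_z⟩.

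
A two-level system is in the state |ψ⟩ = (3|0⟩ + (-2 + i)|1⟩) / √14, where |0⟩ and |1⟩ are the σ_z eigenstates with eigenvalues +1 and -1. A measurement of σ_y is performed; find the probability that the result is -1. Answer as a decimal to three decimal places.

|-y⟩ = (|0⟩ - i|1⟩)/√2, so ⟨-y|ψ⟩ = (2 - 2i) / (√2·√14).
P = |2 - 2i|² / 28 = 8/28.

0.286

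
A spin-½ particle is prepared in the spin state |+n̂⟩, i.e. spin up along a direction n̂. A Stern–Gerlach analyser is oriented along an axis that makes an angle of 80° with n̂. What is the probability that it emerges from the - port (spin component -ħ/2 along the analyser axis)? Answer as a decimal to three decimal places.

0.413

For spin-½, the probability of finding spin-up along an axis at angle θ to the initial spin direction is cos²(θ/2); spin-down is sin²(θ/2).
θ = 80°, so P = sin²(40°) ≈ 0.413.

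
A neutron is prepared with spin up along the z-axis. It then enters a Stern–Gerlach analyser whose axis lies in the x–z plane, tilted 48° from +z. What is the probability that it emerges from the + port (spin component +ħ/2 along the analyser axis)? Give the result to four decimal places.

0.8346

For spin-½, the probability of finding spin-up along an axis at angle θ to the initial spin direction is cos²(θ/2); spin-down is sin²(θ/2).
θ = 48°, so P = cos²(24°) ≈ 0.8346.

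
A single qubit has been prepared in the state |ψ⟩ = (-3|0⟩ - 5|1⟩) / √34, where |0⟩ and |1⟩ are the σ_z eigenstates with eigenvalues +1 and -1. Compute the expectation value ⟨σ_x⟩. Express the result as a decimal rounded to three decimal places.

0.882

⟨σ_x⟩ = 2 Re(a* b)/(|a|²+|b|²) with a = -3, b = -5.
a* b = 15, so ⟨σ_x⟩ = 30/34.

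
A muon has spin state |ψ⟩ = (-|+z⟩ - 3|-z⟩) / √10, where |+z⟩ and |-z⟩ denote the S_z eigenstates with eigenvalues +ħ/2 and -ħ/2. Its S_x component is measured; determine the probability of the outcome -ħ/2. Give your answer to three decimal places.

|-x⟩ = (|+z⟩ - |-z⟩)/√2, so ⟨-x|ψ⟩ = (2) / (√2·√10).
P = |2|² / 20 = 4/20.

0.200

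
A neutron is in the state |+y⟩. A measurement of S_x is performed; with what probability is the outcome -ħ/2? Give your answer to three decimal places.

In the S_z basis, |+y⟩ = (|↑⟩ + i|↓⟩)/√2 and |-x⟩ = (|↑⟩ - |↓⟩)/√2.
|⟨-x|+y⟩|² = 1/2.

0.500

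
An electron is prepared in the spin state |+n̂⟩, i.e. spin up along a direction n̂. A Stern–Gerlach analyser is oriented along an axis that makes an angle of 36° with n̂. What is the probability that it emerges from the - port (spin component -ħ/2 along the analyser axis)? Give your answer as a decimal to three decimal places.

For spin-½, the probability of finding spin-up along an axis at angle θ to the initial spin direction is cos²(θ/2); spin-down is sin²(θ/2).
θ = 36°, so P = sin²(18°) ≈ 0.095.

0.095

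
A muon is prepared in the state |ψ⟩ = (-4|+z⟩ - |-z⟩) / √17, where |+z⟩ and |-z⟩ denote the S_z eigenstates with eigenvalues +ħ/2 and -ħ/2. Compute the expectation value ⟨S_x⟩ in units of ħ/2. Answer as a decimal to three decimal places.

0.471

⟨σ_x⟩ = 2 Re(a* b)/(|a|²+|b|²) with a = -4, b = -1.
a* b = 4, so ⟨σ_x⟩ = 8/17.
⟨S_x⟩ = (ħ/2)·⟨σ_x⟩.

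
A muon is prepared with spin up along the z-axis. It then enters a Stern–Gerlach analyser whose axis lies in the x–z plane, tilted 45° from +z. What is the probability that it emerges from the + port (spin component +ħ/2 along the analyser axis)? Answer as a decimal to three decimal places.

0.854

For spin-½, the probability of finding spin-up along an axis at angle θ to the initial spin direction is cos²(θ/2); spin-down is sin²(θ/2).
θ = 45°, so P = cos²(22.5°) ≈ 0.854.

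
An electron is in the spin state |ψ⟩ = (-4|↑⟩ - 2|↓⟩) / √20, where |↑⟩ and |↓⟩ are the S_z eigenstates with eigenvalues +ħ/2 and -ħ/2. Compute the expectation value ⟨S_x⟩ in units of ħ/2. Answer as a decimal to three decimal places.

0.800

⟨σ_x⟩ = 2 Re(a* b)/(|a|²+|b|²) with a = -4, b = -2.
a* b = 8, so ⟨σ_x⟩ = 16/20.
⟨S_x⟩ = (ħ/2)·⟨σ_x⟩.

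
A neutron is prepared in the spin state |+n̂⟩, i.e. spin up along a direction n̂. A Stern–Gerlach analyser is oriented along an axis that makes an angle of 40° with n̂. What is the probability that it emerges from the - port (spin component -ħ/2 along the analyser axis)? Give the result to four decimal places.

0.1170

For spin-½, the probability of finding spin-up along an axis at angle θ to the initial spin direction is cos²(θ/2); spin-down is sin²(θ/2).
θ = 40°, so P = sin²(20°) ≈ 0.1170.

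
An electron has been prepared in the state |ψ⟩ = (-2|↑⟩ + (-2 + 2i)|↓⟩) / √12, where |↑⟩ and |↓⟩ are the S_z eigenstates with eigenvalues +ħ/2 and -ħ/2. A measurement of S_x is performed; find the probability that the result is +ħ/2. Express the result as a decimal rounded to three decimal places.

|+x⟩ = (|↑⟩ + |↓⟩)/√2, so ⟨+x|ψ⟩ = (-4 + 2i) / (√2·√12).
P = |-4 + 2i|² / 24 = 20/24.

0.833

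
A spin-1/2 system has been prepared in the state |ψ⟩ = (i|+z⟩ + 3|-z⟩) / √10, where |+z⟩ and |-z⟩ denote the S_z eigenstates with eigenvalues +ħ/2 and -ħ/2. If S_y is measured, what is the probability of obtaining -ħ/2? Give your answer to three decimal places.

0.800

|-y⟩ = (|+z⟩ - i|-z⟩)/√2, so ⟨-y|ψ⟩ = (4i) / (√2·√10).
P = |4i|² / 20 = 16/20.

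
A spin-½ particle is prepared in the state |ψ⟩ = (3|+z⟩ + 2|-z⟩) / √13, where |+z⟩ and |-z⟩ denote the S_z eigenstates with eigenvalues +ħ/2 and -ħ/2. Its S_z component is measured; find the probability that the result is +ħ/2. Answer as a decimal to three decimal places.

The +ħ/2 outcome corresponds to |+z⟩. Its amplitude in |ψ⟩ is 3/√13.
P = |3|² / 13 = 9/13.

0.692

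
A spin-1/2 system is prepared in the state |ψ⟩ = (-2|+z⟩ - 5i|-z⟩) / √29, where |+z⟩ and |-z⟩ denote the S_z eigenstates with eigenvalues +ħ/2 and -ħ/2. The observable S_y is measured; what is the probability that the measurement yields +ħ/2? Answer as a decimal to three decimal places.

|+y⟩ = (|+z⟩ + i|-z⟩)/√2, so ⟨+y|ψ⟩ = (-7) / (√2·√29).
P = |-7|² / 58 = 49/58.

0.845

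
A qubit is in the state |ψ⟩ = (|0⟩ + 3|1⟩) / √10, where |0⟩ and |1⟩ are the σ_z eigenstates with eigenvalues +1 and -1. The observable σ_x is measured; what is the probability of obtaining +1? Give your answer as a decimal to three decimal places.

|+x⟩ = (|0⟩ + |1⟩)/√2, so ⟨+x|ψ⟩ = (4) / (√2·√10).
P = |4|² / 20 = 16/20.

0.800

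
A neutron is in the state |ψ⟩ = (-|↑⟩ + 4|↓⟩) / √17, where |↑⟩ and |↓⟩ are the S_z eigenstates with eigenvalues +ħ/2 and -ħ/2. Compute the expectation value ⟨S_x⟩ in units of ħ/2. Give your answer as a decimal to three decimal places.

-0.471

⟨σ_x⟩ = 2 Re(a* b)/(|a|²+|b|²) with a = -1, b = 4.
a* b = -4, so ⟨σ_x⟩ = -8/17.
⟨S_x⟩ = (ħ/2)·⟨σ_x⟩.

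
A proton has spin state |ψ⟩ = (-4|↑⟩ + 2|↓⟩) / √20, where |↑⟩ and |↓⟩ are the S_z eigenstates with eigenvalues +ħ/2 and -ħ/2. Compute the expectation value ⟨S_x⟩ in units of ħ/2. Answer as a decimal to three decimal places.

⟨σ_x⟩ = 2 Re(a* b)/(|a|²+|b|²) with a = -4, b = 2.
a* b = -8, so ⟨σ_x⟩ = -16/20.
⟨S_x⟩ = (ħ/2)·⟨σ_x⟩.

-0.800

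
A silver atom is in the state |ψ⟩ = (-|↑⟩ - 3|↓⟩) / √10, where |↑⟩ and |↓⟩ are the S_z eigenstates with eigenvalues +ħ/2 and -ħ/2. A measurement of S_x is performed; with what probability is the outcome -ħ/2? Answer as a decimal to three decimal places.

|-x⟩ = (|↑⟩ - |↓⟩)/√2, so ⟨-x|ψ⟩ = (2) / (√2·√10).
P = |2|² / 20 = 4/20.

0.200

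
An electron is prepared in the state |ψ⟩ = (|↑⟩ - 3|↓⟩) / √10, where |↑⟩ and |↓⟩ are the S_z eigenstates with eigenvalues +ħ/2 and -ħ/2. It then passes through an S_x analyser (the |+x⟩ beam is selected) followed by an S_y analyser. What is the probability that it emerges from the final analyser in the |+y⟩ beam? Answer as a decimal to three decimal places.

First analyser (S_x): P(|+x⟩) = |⟨+x|ψ⟩|² = 4/20.
After stage 1 the state is |+x⟩; P(|+y⟩) = |⟨+y|+x⟩|² = 1/2.
Joint probability = 4/20 × 1/2 = 0.100.

0.100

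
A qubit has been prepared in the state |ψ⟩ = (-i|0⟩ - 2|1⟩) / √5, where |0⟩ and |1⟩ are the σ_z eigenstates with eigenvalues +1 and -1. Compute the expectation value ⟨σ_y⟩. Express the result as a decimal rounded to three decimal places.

-0.800

⟨σ_y⟩ = 2 Im(a* b)/(|a|²+|b|²) with a = -i, b = -2.
a* b = -2i, so ⟨σ_y⟩ = -4/5.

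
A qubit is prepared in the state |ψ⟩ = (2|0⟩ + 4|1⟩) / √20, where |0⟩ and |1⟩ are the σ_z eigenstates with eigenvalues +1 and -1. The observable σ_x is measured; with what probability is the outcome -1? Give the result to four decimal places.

0.1000

|-x⟩ = (|0⟩ - |1⟩)/√2, so ⟨-x|ψ⟩ = (-2) / (√2·√20).
P = |-2|² / 40 = 4/40.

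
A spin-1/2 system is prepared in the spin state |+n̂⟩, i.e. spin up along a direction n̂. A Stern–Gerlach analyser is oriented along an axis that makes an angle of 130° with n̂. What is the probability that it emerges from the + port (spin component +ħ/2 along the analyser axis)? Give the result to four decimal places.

0.1786

For spin-½, the probability of finding spin-up along an axis at angle θ to the initial spin direction is cos²(θ/2); spin-down is sin²(θ/2).
θ = 130°, so P = cos²(65°) ≈ 0.1786.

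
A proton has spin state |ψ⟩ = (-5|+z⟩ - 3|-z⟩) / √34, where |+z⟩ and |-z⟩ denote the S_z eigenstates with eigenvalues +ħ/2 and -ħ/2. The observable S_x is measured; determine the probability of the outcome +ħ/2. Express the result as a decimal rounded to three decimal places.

0.941

|+x⟩ = (|+z⟩ + |-z⟩)/√2, so ⟨+x|ψ⟩ = (-8) / (√2·√34).
P = |-8|² / 68 = 64/68.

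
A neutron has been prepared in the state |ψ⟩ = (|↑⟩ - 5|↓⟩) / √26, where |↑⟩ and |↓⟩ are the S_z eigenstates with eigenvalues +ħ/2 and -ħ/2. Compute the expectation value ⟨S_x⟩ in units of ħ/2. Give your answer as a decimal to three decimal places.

⟨σ_x⟩ = 2 Re(a* b)/(|a|²+|b|²) with a = 1, b = -5.
a* b = -5, so ⟨σ_x⟩ = -10/26.
⟨S_x⟩ = (ħ/2)·⟨σ_x⟩.

-0.385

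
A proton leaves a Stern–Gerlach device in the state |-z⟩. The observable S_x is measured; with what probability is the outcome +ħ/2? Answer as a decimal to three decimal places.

0.500

In the S_z basis, |-z⟩ = |↓⟩ and |+x⟩ = (|↑⟩ + |↓⟩)/√2.
|⟨+x|-z⟩|² = 1/2.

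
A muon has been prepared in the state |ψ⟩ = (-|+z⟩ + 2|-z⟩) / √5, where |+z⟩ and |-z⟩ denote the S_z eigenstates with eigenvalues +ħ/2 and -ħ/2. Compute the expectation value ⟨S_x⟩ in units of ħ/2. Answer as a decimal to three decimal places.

⟨σ_x⟩ = 2 Re(a* b)/(|a|²+|b|²) with a = -1, b = 2.
a* b = -2, so ⟨σ_x⟩ = -4/5.
⟨S_x⟩ = (ħ/2)·⟨σ_x⟩.

-0.800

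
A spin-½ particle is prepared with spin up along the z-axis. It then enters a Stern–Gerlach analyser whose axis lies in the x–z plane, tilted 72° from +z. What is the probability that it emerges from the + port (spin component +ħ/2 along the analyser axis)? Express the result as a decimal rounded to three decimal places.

0.655

For spin-½, the probability of finding spin-up along an axis at angle θ to the initial spin direction is cos²(θ/2); spin-down is sin²(θ/2).
θ = 72°, so P = cos²(36°) ≈ 0.655.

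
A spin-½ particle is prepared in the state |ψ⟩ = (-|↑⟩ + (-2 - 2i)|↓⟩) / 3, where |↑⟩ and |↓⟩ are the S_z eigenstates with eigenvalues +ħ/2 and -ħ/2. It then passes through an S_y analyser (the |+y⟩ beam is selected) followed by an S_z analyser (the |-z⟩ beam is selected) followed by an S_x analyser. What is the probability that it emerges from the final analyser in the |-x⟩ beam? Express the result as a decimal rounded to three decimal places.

0.181

First analyser (S_y): P(|+y⟩) = |⟨+y|ψ⟩|² = 13/18.
After stage 1 the state is |+y⟩; P(|-z⟩) = |⟨-z|+y⟩|² = 1/2.
After stage 2 the state is |-z⟩; P(|-x⟩) = |⟨-x|-z⟩|² = 1/2.
Joint probability = 13/18 × 1/2 × 1/2 = 0.181.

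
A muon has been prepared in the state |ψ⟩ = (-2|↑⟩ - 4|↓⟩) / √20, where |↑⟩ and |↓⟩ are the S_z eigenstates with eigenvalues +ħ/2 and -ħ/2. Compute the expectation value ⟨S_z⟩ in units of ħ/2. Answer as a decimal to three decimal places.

-0.600

⟨σ_z⟩ = |a|² - |b|² divided by |a|²+|b|², with a, b the |↑⟩, |↓⟩ amplitudes.
= (4 - 16)/20 = -12/20.
⟨S_z⟩ = (ħ/2)·⟨σ_z⟩.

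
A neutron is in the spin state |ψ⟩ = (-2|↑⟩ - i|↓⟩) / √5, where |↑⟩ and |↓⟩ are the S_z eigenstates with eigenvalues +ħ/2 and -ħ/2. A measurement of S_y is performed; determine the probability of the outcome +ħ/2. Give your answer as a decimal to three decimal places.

|+y⟩ = (|↑⟩ + i|↓⟩)/√2, so ⟨+y|ψ⟩ = (-3) / (√2·√5).
P = |-3|² / 10 = 9/10.

0.900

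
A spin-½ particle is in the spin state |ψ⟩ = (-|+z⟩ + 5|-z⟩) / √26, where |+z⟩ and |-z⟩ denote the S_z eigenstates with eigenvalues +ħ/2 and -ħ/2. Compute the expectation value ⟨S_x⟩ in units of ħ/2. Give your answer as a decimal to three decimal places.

⟨σ_x⟩ = 2 Re(a* b)/(|a|²+|b|²) with a = -1, b = 5.
a* b = -5, so ⟨σ_x⟩ = -10/26.
⟨S_x⟩ = (ħ/2)·⟨σ_x⟩.

-0.385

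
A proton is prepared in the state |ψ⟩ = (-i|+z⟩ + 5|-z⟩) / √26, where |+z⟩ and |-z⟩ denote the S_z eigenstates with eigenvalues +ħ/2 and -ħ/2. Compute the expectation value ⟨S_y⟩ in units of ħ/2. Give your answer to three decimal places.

0.385

⟨σ_y⟩ = 2 Im(a* b)/(|a|²+|b|²) with a = -i, b = 5.
a* b = 5i, so ⟨σ_y⟩ = 10/26.
⟨S_y⟩ = (ħ/2)·⟨σ_y⟩.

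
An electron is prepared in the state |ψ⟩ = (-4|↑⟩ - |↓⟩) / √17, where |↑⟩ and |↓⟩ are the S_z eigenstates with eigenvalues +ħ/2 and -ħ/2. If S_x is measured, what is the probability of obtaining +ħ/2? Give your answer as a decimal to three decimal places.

|+x⟩ = (|↑⟩ + |↓⟩)/√2, so ⟨+x|ψ⟩ = (-5) / (√2·√17).
P = |-5|² / 34 = 25/34.

0.735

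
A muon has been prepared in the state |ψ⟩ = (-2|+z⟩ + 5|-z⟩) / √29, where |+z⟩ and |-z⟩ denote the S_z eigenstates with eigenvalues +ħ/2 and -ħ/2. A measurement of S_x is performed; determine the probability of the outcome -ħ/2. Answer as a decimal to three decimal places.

|-x⟩ = (|+z⟩ - |-z⟩)/√2, so ⟨-x|ψ⟩ = (-7) / (√2·√29).
P = |-7|² / 58 = 49/58.

0.845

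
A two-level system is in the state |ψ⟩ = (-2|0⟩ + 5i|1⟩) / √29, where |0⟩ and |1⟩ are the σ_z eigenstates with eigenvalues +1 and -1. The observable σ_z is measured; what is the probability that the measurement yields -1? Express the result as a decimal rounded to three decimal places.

0.862

The -1 outcome corresponds to |1⟩. Its amplitude in |ψ⟩ is 5i/√29.
P = |5i|² / 29 = 25/29.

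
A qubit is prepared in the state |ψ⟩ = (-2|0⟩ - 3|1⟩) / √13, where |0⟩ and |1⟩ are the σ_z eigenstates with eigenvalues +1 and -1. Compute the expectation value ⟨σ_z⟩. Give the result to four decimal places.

-0.3846

⟨σ_z⟩ = |a|² - |b|² divided by |a|²+|b|², with a, b the |0⟩, |1⟩ amplitudes.
= (4 - 9)/13 = -5/13.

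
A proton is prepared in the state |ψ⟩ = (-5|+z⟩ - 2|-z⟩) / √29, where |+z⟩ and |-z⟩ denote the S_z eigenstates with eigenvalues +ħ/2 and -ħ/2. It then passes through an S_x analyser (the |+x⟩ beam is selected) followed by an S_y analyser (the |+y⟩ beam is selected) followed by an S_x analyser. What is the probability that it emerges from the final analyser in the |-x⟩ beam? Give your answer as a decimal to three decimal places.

First analyser (S_x): P(|+x⟩) = |⟨+x|ψ⟩|² = 49/58.
After stage 1 the state is |+x⟩; P(|+y⟩) = |⟨+y|+x⟩|² = 1/2.
After stage 2 the state is |+y⟩; P(|-x⟩) = |⟨-x|+y⟩|² = 1/2.
Joint probability = 49/58 × 1/2 × 1/2 = 0.211.

0.211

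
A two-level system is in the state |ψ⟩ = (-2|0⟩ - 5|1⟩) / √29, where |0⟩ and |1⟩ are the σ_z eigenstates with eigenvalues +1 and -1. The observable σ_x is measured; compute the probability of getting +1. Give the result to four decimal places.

0.8448

|+x⟩ = (|0⟩ + |1⟩)/√2, so ⟨+x|ψ⟩ = (-7) / (√2·√29).
P = |-7|² / 58 = 49/58.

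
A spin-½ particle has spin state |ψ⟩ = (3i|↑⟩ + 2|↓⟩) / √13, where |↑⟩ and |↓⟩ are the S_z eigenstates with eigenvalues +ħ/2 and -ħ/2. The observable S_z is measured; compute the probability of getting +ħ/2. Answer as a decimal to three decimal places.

The +ħ/2 outcome corresponds to |↑⟩. Its amplitude in |ψ⟩ is 3i/√13.
P = |3i|² / 13 = 9/13.

0.692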